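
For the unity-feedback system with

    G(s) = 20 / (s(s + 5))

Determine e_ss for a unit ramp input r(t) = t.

G(s) has one pole at the origin.
This is a Type 1 system. Kv = lim_{s→0} s·G(s) = 20/5 = 4.
e_ss = 1/Kv = 1/(4) = 1/4 ≈ 0.2500.

e_ss = 0.2500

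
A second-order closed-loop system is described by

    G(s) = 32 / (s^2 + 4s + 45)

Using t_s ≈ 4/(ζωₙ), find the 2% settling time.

t_s ≈ 2 s

Comparing s^2 + 4s + 45 to s^2 + 2ζωₙs + ωₙ²: ωₙ = √45 ≈ 6.708 rad/s and ζ = 4/(2·√45) ≈ 0.2981.
ζωₙ = 4/2 = 2, so t_s ≈ 4/(ζωₙ) = 4/2 = 2 s.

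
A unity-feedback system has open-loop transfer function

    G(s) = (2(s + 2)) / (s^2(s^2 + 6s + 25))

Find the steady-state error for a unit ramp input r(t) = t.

e_ss = 0

G(s) has 2 poles at the origin.
This is a Type 2 system; for a ramp input the steady-state error is zero.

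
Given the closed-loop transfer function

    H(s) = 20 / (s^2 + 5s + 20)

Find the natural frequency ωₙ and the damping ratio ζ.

ωₙ ≈ 4.472 rad/s, ζ ≈ 0.5590

Compare the denominator to the standard form s^2 + 2ζωₙs + ωₙ².
ωₙ² = 20, so ωₙ = √20 ≈ 4.472 rad/s.
2ζωₙ = 5, so ζ = 5/(2·√20) ≈ 0.5590.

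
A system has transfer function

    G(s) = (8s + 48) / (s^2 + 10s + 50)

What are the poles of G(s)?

s = -5 ± 5j

The poles are the roots of the denominator s^2 + 10s + 50 = 0.
Using the quadratic formula: s = (-10 ± √(-100))/2 = -5 ± 5j.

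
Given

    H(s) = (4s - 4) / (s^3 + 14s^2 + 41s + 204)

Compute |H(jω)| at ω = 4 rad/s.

|H(j4)| ≈ 0.1617

Substitute s = j4: numerator = -4 + j16, denominator = -20 + j100.
|H(j4)| = |-4 + j16| / |-20 + j100| = 16.492 / 101.98 ≈ 0.1617.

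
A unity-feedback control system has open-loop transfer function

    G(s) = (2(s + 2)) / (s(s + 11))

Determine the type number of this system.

Type 1

The denominator has 1 factor of s at the origin (free integrator), so this is a Type 1 system.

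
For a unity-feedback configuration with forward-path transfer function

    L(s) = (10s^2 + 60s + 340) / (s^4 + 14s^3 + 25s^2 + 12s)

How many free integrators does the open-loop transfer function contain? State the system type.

Factor s from the denominator: s^4 + 14s^3 + 25s^2 + 12s = s·(s^3 + 14s^2 + 25s + 12).
There is 1 pole at the origin, so the system is Type 1.

Type 1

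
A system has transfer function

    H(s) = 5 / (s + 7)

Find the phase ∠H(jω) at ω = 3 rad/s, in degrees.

At s = j3: numerator = 5, denominator = 7 + j3.
∠H = ∠num − ∠den = 0° − (23.199°) = -23.20°.

∠H(j3) ≈ -23.20°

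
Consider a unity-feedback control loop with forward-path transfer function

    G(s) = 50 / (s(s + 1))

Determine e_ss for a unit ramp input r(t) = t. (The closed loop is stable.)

e_ss = 0.02000

G(s) has one pole at the origin.
This is a Type 1 system. Kv = lim_{s→0} s·G(s) = 50/1.
e_ss = 1/Kv = 1/(50) = 1/50 ≈ 0.02000.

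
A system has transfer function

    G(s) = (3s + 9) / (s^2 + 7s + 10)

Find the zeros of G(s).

s = -3

Set the numerator to zero: 3s + 9 = 0, i.e. 3·(s + 3) = 0.
So s = -3.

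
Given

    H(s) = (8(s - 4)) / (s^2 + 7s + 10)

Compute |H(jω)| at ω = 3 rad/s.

|H(j3)| ≈ 1.903

Substitute s = j3: numerator = -32 + j24, denominator = 1 + j21.
|H(j3)| = |-32 + j24| / |1 + j21| = 40 / 21.024 ≈ 1.903.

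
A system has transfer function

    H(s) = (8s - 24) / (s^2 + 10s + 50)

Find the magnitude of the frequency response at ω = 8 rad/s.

|H(j8)| ≈ 0.8416

Substitute s = j8: numerator = -24 + j64, denominator = -14 + j80.
|H(j8)| = |-24 + j64| / |-14 + j80| = 68.352 / 81.216 ≈ 0.8416.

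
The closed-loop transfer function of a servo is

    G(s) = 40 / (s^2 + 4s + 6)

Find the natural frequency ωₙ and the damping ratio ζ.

ωₙ ≈ 2.449 rad/s, ζ ≈ 0.8165

Compare the denominator to the standard form s^2 + 2ζωₙs + ωₙ².
ωₙ² = 6, so ωₙ = √6 ≈ 2.449 rad/s.
2ζωₙ = 4, so ζ = 4/(2·√6) ≈ 0.8165.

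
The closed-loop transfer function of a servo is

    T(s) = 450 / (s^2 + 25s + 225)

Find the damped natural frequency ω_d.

ω_d ≈ 8.292 rad/s

Comparing s^2 + 25s + 225 to s^2 + 2ζωₙs + ωₙ²: ωₙ = 15 rad/s and ζ = 25/(2·15) ≈ 0.8333.
ζωₙ = 25/2 = 12.5, so ω_d = ωₙ√(1−ζ²) = √(ωₙ² − (ζωₙ)²) = √(225 − 12.5²) = √68.75 ≈ 8.292 rad/s.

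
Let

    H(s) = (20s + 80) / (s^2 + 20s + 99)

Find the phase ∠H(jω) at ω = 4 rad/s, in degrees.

∠H(j4) ≈ 1.054°

At s = j4: numerator = 80 + j80, denominator = 83 + j80.
∠H = ∠num − ∠den = 45° − (43.946°) = 1.054°.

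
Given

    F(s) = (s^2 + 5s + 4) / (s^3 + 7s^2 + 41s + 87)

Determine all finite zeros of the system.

Set the numerator to zero: s^2 + 5s + 4 = 0.
Factoring: (s + 1)(s + 4) = 0.

s = -1, -4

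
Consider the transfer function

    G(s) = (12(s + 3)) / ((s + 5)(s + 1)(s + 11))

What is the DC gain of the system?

G(0) = 36/55 ≈ 0.6545

At s = 0 each factor (s + a) contributes a and each (s^2 + bs + c) contributes c.
G(0) = 12·(3) / ((5) · (1) · (11)) = 36/55 = 36/55.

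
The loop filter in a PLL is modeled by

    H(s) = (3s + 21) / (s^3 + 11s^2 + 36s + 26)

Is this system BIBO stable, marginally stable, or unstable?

stable

The denominator s^3 + 11s^2 + 36s + 26 factors as (s^2 + 10s + 26)(s + 1), giving poles at s = -5 + j, -5 - j, -1.
Since all poles lie strictly in the left half-plane, the system is stable.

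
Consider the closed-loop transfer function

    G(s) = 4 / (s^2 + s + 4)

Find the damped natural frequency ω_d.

Comparing s^2 + s + 4 to s^2 + 2ζωₙs + ωₙ²: ωₙ = 2 rad/s and ζ = 1/(2·2) = 0.25.
ζωₙ = 1/2 = 0.5, so ω_d = ωₙ√(1−ζ²) = √(ωₙ² − (ζωₙ)²) = √(4 − 0.5²) = √3.75 ≈ 1.936 rad/s.

ω_d ≈ 1.936 rad/s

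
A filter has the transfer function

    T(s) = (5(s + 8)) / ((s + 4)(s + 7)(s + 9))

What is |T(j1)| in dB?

Substitute s = j1: numerator = 40 + j5, denominator = 232 + j126.
|T(j1)| = |40 + j5| / |232 + j126| = 40.311 / 264.01 ≈ 0.1527.
In decibels: 20·log₁₀(0.1527) ≈ -16.3 dB.

|T(j1)|_dB ≈ -16.3 dB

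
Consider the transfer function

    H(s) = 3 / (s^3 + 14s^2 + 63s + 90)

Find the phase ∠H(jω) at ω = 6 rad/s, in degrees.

At s = j6: numerator = 3, denominator = -414 + j162.
∠H = ∠num − ∠den = 0° − (158.63°) = -158.6°.

∠H(j6) ≈ -158.6°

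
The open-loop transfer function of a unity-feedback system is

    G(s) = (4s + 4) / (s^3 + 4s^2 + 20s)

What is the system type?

Factor s from the denominator: s^3 + 4s^2 + 20s = s·(s^2 + 4s + 20).
There is 1 pole at the origin, so the system is Type 1.

Type 1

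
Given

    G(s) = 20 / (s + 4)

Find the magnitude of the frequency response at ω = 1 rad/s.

|G(j1)| ≈ 4.851

Substitute s = j1: numerator = 20, denominator = 4 + j1.
|G(j1)| = |20| / |4 + j1| = 20 / 4.1231 ≈ 4.851.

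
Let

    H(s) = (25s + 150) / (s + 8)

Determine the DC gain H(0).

Set s = 0: H(0) = (150) / (8) = 75/4.

H(0) = 75/4 ≈ 18.75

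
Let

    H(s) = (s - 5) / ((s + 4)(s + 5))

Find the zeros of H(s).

s = 5

Set the numerator to zero: s - 5 = 0.
So s = 5.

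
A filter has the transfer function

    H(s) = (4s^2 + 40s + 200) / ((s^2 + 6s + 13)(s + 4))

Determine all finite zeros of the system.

s = -5 + 5j, -5 - 5j

Set the numerator to zero: 4s^2 + 40s + 200 = 0, i.e. 4·(s^2 + 10s + 50) = 0.
Factoring: (s^2 + 10s + 50) = 0.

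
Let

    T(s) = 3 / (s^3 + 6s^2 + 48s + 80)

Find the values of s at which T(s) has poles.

s = -2 + 6j, -2 - 6j, -2

The poles are the roots of the denominator s^3 + 6s^2 + 48s + 80 = 0.
Trying s = -2: the polynomial evaluates to 0, so (s + 2) is a factor.
Dividing out leaves s^2 + 4s + 40 = 0.
The quadratic formula then gives s = -2 ± 6j.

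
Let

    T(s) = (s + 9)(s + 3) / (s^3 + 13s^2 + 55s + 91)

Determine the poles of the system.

s = -3 ± 2j, -7

The poles are the roots of the denominator s^3 + 13s^2 + 55s + 91 = 0.
Trying s = -7: the polynomial evaluates to 0, so (s + 7) is a factor.
Dividing out leaves s^2 + 6s + 13 = 0.
The quadratic formula then gives s = -3 ± 2j.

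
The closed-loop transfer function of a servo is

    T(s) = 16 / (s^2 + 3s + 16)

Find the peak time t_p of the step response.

t_p ≈ 0.8472 s

Comparing s^2 + 3s + 16 to s^2 + 2ζωₙs + ωₙ²: ωₙ = 4 rad/s and ζ = 3/(2·4) = 0.375.
ζωₙ = 3/2 = 1.5, so ω_d = ωₙ√(1−ζ²) = √(ωₙ² − (ζωₙ)²) = √(16 − 1.5²) = √13.75 ≈ 3.708 rad/s.
t_p = π/ω_d = π/3.708 ≈ 0.8472 s.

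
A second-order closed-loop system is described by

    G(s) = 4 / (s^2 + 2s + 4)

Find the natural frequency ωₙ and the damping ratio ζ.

ωₙ = 2 rad/s, ζ = 0.5

Compare the denominator to the standard form s^2 + 2ζωₙs + ωₙ².
ωₙ² = 4, so ωₙ = 2 rad/s.
2ζωₙ = 2, so ζ = 2/(2·2) = 0.5.
With ζ = 0.5 the response is underdamped.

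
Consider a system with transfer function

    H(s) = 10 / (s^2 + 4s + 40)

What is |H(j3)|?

|H(j3)| ≈ 0.3008

Substitute s = j3: numerator = 10, denominator = 31 + j12.
|H(j3)| = |10| / |31 + j12| = 10 / 33.242 ≈ 0.3008.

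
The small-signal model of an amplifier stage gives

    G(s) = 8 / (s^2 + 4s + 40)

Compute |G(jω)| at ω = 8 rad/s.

|G(j8)| = 0.2000

Substitute s = j8: numerator = 8, denominator = -24 + j32.
|G(j8)| = |8| / |-24 + j32| = 8 / 40 = 0.2000.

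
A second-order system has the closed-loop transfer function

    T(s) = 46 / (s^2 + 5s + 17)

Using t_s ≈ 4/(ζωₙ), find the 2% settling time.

Comparing s^2 + 5s + 17 to s^2 + 2ζωₙs + ωₙ²: ωₙ = √17 ≈ 4.123 rad/s and ζ = 5/(2·√17) ≈ 0.6063.
ζωₙ = 5/2 = 2.5, so t_s ≈ 4/(ζωₙ) = 4/2.5 = 1.600 s.

t_s ≈ 1.600 s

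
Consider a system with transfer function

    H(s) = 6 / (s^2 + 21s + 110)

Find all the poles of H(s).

The poles are the roots of the denominator s^2 + 21s + 110 = 0.
Factoring: (s + 10)(s + 11) = 0, so s = -10 and s = -11.

s = -10, -11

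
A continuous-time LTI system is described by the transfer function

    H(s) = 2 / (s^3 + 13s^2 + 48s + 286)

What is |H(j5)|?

Substitute s = j5: numerator = 2, denominator = -39 + j115.
|H(j5)| = |2| / |-39 + j115| = 2 / 121.43 ≈ 0.01647.

|H(j5)| ≈ 0.01647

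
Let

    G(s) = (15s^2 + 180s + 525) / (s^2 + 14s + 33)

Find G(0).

G(0) = 175/11 ≈ 15.91

Set s = 0: G(0) = (525) / (33) = 175/11.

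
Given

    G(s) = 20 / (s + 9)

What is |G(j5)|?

Substitute s = j5: numerator = 20, denominator = 9 + j5.
|G(j5)| = |20| / |9 + j5| = 20 / 10.296 ≈ 1.943.

|G(j5)| ≈ 1.943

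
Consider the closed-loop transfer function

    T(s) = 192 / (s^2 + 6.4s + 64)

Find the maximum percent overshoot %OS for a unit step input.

%OS ≈ 25.4%

Comparing s^2 + 6.4s + 64 to s^2 + 2ζωₙs + ωₙ²: ωₙ = 8 rad/s and ζ = 6.4/(2·8) = 0.4.
%OS = 100·exp(−πζ/√(1−ζ²)) = 100·exp(−π·0.4/√(1−0.4²)) ≈ 25.4%.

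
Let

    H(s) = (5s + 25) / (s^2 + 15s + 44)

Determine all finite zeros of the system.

Set the numerator to zero: 5s + 25 = 0, i.e. 5·(s + 5) = 0.
So s = -5.

s = -5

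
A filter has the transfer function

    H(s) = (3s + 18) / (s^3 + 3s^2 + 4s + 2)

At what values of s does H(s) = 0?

s = -6

Set the numerator to zero: 3s + 18 = 0, i.e. 3·(s + 6) = 0.
So s = -6.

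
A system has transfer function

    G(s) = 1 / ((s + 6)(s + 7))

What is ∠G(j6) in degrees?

∠G(j6) ≈ -85.60°

At s = j6: numerator = 1, denominator = 6 + j78.
∠G = ∠num − ∠den = 0° − (85.601°) = -85.60°.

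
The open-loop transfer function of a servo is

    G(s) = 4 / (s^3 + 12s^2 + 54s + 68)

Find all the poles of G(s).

The poles are the roots of the denominator s^3 + 12s^2 + 54s + 68 = 0.
Trying s = -2: the polynomial evaluates to 0, so (s + 2) is a factor.
Dividing out leaves s^2 + 10s + 34 = 0.
The quadratic formula then gives s = -5 ± 3j.

s = -5 + 3j, -5 - 3j, -2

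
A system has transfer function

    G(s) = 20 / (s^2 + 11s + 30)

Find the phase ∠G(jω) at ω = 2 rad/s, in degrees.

At s = j2: numerator = 20, denominator = 26 + j22.
∠G = ∠num − ∠den = 0° − (40.236°) = -40.24°.

∠G(j2) ≈ -40.24°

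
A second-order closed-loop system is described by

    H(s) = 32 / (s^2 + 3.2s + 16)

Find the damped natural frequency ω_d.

Comparing s^2 + 3.2s + 16 to s^2 + 2ζωₙs + ωₙ²: ωₙ = 4 rad/s and ζ = 3.2/(2·4) = 0.4.
ζωₙ = 3.2/2 = 1.6, so ω_d = ωₙ√(1−ζ²) = √(ωₙ² − (ζωₙ)²) = √(16 − 1.6²) = √13.44 ≈ 3.666 rad/s.

ω_d ≈ 3.666 rad/s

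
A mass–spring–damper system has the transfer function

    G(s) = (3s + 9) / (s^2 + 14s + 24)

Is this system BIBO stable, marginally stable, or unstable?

stable

The denominator s^2 + 14s + 24 factors as (s + 12)(s + 2), giving poles at s = -12, -2.
Since all poles lie strictly in the left half-plane, the system is stable.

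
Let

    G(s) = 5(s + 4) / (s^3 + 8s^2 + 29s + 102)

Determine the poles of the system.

The poles are the roots of the denominator s^3 + 8s^2 + 29s + 102 = 0.
Trying s = -6: the polynomial evaluates to 0, so (s + 6) is a factor.
Dividing out leaves s^2 + 2s + 17 = 0.
The quadratic formula then gives s = -1 ± 4j.

s = -1 + 4j, -1 - 4j, -6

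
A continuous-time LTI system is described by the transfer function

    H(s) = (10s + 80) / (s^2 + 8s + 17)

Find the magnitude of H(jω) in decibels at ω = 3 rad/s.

|H(j3)|_dB ≈ 10.6 dB

Substitute s = j3: numerator = 80 + j30, denominator = 8 + j24.
|H(j3)| = |80 + j30| / |8 + j24| = 85.440 / 25.298 ≈ 3.377.
In decibels: 20·log₁₀(3.377) ≈ 10.6 dB.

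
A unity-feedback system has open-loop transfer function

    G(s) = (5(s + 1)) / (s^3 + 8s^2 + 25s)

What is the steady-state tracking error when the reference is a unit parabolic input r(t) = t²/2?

G(s) has one pole at the origin.
This is a Type 1 system; Ka = lim_{s→0} s^2·G(s) = 0, so the steady-state error for a parabola input is infinite.

e_ss = ∞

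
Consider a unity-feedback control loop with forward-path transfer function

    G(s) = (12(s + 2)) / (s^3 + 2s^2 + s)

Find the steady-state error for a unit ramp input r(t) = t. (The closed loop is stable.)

e_ss = 0.04167

G(s) has one pole at the origin.
This is a Type 1 system. Kv = lim_{s→0} s·G(s) = 24/1.
e_ss = 1/Kv = 1/(24) = 1/24 ≈ 0.04167.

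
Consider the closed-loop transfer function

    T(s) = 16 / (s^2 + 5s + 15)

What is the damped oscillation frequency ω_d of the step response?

ω_d ≈ 2.958 rad/s

Comparing s^2 + 5s + 15 to s^2 + 2ζωₙs + ωₙ²: ωₙ = √15 ≈ 3.873 rad/s and ζ = 5/(2·√15) ≈ 0.6455.
ζωₙ = 5/2 = 2.5, so ω_d = ωₙ√(1−ζ²) = √(ωₙ² − (ζωₙ)²) = √(15 − 2.5²) = √8.75 ≈ 2.958 rad/s.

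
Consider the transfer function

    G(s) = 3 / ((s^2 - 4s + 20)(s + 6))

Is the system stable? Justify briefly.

unstable

The poles can be read from the denominator factors: s = 2 + 4j, 2 - 4j, -6.
Since the pole(s) at s = 2 + 4j, 2 - 4j lie in the right half-plane, the system is unstable.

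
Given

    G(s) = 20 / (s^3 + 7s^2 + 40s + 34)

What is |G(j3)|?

|G(j3)| ≈ 0.2053

Substitute s = j3: numerator = 20, denominator = -29 + j93.
|G(j3)| = |20| / |-29 + j93| = 20 / 97.417 ≈ 0.2053.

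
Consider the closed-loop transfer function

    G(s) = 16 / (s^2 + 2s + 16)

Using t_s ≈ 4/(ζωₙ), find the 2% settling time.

t_s ≈ 4 s

Comparing s^2 + 2s + 16 to s^2 + 2ζωₙs + ωₙ²: ωₙ = 4 rad/s and ζ = 2/(2·4) = 0.25.
ζωₙ = 2/2 = 1, so t_s ≈ 4/(ζωₙ) = 4/1 = 4 s.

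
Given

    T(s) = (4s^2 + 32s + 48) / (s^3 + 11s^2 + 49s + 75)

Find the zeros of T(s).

s = -2, -6

Set the numerator to zero: 4s^2 + 32s + 48 = 0, i.e. 4·(s^2 + 8s + 12) = 0.
Factoring: (s + 2)(s + 6) = 0.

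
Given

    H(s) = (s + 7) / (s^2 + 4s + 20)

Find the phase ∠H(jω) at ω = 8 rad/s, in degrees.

∠H(j8) ≈ -95.16°

At s = j8: numerator = 7 + j8, denominator = -44 + j32.
∠H = ∠num − ∠den = 48.814° − (143.97°) = -95.16°.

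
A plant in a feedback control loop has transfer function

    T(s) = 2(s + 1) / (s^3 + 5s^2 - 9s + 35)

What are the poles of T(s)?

s = -7, 1 ± 2j

The poles are the roots of the denominator s^3 + 5s^2 - 9s + 35 = 0.
Trying s = -7: the polynomial evaluates to 0, so (s + 7) is a factor.
Dividing out leaves s^2 - 2s + 5 = 0.
The quadratic formula then gives s = 1 ± 2j.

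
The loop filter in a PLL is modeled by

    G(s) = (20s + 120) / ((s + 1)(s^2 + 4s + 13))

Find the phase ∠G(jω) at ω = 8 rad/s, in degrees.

∠G(j8) ≈ -177.6°

At s = j8: numerator = 120 + j160, denominator = -307 - j376.
∠G = ∠num − ∠den = 53.130° − (-129.23°) = 182.4°, which wraps to -177.6°.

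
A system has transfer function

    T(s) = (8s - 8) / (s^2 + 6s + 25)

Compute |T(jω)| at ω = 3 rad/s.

Substitute s = j3: numerator = -8 + j24, denominator = 16 + j18.
|T(j3)| = |-8 + j24| / |16 + j18| = 25.298 / 24.083 ≈ 1.050.

|T(j3)| ≈ 1.050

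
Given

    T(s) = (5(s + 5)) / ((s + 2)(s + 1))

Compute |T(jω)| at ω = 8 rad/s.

|T(j8)| ≈ 0.7095

Substitute s = j8: numerator = 25 + j40, denominator = -62 + j24.
|T(j8)| = |25 + j40| / |-62 + j24| = 47.170 / 66.483 ≈ 0.7095.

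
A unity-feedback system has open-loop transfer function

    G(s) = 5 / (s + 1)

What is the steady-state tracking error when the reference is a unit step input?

e_ss = 0.1667

G(s) has no poles at the origin.
This is a Type 0 system. Kp = lim_{s→0} G(s) = 5/1.
e_ss = 1/(1 + Kp) = 1/(1 + 5) = 1/6 ≈ 0.1667.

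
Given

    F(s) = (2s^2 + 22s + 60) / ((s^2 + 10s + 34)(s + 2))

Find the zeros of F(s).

Set the numerator to zero: 2s^2 + 22s + 60 = 0, i.e. 2·(s^2 + 11s + 30) = 0.
Factoring: (s + 6)(s + 5) = 0.

s = -6, -5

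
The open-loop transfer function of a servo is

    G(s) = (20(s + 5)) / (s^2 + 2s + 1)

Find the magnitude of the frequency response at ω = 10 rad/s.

|G(j10)| ≈ 2.214

Substitute s = j10: numerator = 100 + j200, denominator = -99 + j20.
|G(j10)| = |100 + j200| / |-99 + j20| = 223.61 / 101 ≈ 2.214.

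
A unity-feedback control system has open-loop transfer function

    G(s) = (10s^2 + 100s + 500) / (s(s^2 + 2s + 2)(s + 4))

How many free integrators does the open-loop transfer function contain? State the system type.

Type 1

The denominator has 1 factor of s at the origin (free integrator), so this is a Type 1 system.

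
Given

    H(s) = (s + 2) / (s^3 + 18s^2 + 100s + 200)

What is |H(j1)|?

Substitute s = j1: numerator = 2 + j1, denominator = 182 + j99.
|H(j1)| = |2 + j1| / |182 + j99| = 2.2361 / 207.18 ≈ 0.01079.

|H(j1)| ≈ 0.01079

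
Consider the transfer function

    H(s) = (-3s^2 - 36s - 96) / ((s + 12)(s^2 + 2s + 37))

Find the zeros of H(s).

s = -8, -4

Set the numerator to zero: -3s^2 - 36s - 96 = 0, i.e. -3·(s^2 + 12s + 32) = 0.
Factoring: (s + 8)(s + 4) = 0.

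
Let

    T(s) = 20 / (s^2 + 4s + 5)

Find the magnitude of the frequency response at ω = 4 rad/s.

Substitute s = j4: numerator = 20, denominator = -11 + j16.
|T(j4)| = |20| / |-11 + j16| = 20 / 19.416 ≈ 1.030.

|T(j4)| ≈ 1.030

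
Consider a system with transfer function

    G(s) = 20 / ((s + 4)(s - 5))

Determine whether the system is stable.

unstable

The poles can be read from the denominator factors: s = -4, 5.
Since the pole(s) at s = 5 lie in the right half-plane, the system is unstable.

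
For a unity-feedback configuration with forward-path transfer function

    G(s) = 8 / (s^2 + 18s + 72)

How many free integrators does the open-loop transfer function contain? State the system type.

The denominator has no factor of s at the origin — no free integrator — so this is a Type 0 system.

Type 0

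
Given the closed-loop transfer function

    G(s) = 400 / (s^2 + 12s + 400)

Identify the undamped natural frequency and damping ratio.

ωₙ = 20 rad/s, ζ = 0.3

Compare the denominator to the standard form s^2 + 2ζωₙs + ωₙ².
ωₙ² = 400, so ωₙ = 20 rad/s.
2ζωₙ = 12, so ζ = 12/(2·20) = 0.3.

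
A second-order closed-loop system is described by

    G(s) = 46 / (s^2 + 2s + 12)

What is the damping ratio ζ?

ζ ≈ 0.2887

Compare the denominator to the standard form s^2 + 2ζωₙs + ωₙ².
ωₙ² = 12, so ωₙ = √12 ≈ 3.464 rad/s.
2ζωₙ = 2, so ζ = 2/(2·√12) ≈ 0.2887.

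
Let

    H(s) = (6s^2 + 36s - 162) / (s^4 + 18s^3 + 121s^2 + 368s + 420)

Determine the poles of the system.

The poles are the roots of the denominator s^4 + 18s^3 + 121s^2 + 368s + 420 = 0.
Trying s = -3: the polynomial evaluates to 0, so (s + 3) is a factor.
Dividing out leaves s^3 + 15s^2 + 76s + 140 = 0.
This factors further as (s^2 + 8s + 20)(s + 7) = 0.

s = -4 + 2j, -4 - 2j, -3, -7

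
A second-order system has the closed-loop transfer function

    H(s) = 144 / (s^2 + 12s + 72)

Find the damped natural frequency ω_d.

Comparing s^2 + 12s + 72 to s^2 + 2ζωₙs + ωₙ²: ωₙ = √72 ≈ 8.485 rad/s and ζ = 12/(2·√72) ≈ 0.7071.
ζωₙ = 12/2 = 6, so ω_d = ωₙ√(1−ζ²) = √(ωₙ² − (ζωₙ)²) = √(72 − 6²) = √36 = 6 rad/s.

ω_d = 6 rad/s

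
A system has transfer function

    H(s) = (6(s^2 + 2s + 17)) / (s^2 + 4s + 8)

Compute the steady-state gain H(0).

At s = 0 each factor (s + a) contributes a and each (s^2 + bs + c) contributes c.
H(0) = 6·(17) / ((8)) = 102/8 = 51/4.

H(0) = 51/4 ≈ 12.75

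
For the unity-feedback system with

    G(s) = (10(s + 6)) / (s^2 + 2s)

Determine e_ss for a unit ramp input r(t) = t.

G(s) has one pole at the origin.
This is a Type 1 system. Kv = lim_{s→0} s·G(s) = 60/2 = 30.
e_ss = 1/Kv = 1/(30) = 1/30 ≈ 0.03333.

e_ss = 0.03333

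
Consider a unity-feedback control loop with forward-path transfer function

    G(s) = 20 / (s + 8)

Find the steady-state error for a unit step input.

e_ss = 0.2857

G(s) has no poles at the origin.
This is a Type 0 system. Kp = lim_{s→0} G(s) = 20/8 = 5/2.
e_ss = 1/(1 + Kp) = 1/(1 + 5/2) = 2/7 ≈ 0.2857.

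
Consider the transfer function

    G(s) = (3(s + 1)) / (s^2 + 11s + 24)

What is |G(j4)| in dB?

|G(j4)|_dB ≈ -11.2 dB

Substitute s = j4: numerator = 3 + j12, denominator = 8 + j44.
|G(j4)| = |3 + j12| / |8 + j44| = 12.369 / 44.721 ≈ 0.2766.
In decibels: 20·log₁₀(0.2766) ≈ -11.2 dB.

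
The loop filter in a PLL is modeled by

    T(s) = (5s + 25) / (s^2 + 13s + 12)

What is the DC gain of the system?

T(0) = 25/12 ≈ 2.083

Set s = 0: T(0) = (25) / (12) = 25/12.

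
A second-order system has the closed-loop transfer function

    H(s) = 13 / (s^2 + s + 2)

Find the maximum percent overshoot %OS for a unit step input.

Comparing s^2 + s + 2 to s^2 + 2ζωₙs + ωₙ²: ωₙ = √2 ≈ 1.414 rad/s and ζ = 1/(2·√2) ≈ 0.3536.
%OS = 100·exp(−πζ/√(1−ζ²)) = 100·exp(−π·0.3536/√(1−0.3536²)) ≈ 30.5%.

%OS ≈ 30.5%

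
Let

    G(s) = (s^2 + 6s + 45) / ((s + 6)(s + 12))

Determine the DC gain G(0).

At s = 0 each factor (s + a) contributes a and each (s^2 + bs + c) contributes c.
G(0) = 1·(45) / ((6) · (12)) = 45/72 = 5/8.

G(0) = 5/8 ≈ 0.6250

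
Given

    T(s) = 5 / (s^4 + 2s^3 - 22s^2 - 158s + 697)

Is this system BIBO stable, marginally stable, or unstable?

The denominator s^4 + 2s^3 - 22s^2 - 158s + 697 factors as (s^2 - 8s + 17)(s^2 + 10s + 41), giving poles at s = 4 ± j, -5 ± 4j.
Since the pole(s) at s = 4 ± j lie in the right half-plane, the system is unstable.

unstable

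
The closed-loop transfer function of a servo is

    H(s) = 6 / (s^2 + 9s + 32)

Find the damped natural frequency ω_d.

ω_d ≈ 3.428 rad/s

Comparing s^2 + 9s + 32 to s^2 + 2ζωₙs + ωₙ²: ωₙ = √32 ≈ 5.657 rad/s and ζ = 9/(2·√32) ≈ 0.7955.
ζωₙ = 9/2 = 4.5, so ω_d = ωₙ√(1−ζ²) = √(ωₙ² − (ζωₙ)²) = √(32 − 4.5²) = √11.75 ≈ 3.428 rad/s.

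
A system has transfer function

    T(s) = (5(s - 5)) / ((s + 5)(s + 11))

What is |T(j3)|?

Substitute s = j3: numerator = -25 + j15, denominator = 46 + j48.
|T(j3)| = |-25 + j15| / |46 + j48| = 29.155 / 66.483 ≈ 0.4385.

|T(j3)| ≈ 0.4385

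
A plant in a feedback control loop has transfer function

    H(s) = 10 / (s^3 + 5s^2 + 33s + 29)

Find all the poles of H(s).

s = -2 ± 5j, -1

The poles are the roots of the denominator s^3 + 5s^2 + 33s + 29 = 0.
Trying s = -1: the polynomial evaluates to 0, so (s + 1) is a factor.
Dividing out leaves s^2 + 4s + 29 = 0.
The quadratic formula then gives s = -2 ± 5j.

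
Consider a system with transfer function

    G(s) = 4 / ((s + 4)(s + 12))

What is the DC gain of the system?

G(0) = 1/12 ≈ 0.08333

At s = 0 each factor (s + a) contributes a and each (s^2 + bs + c) contributes c.
G(0) = 4·1 / ((4) · (12)) = 4/48 = 1/12.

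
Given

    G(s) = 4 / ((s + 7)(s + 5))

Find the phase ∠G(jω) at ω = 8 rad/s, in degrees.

∠G(j8) ≈ -106.8°

At s = j8: numerator = 4, denominator = -29 + j96.
∠G = ∠num − ∠den = 0° − (106.81°) = -106.8°.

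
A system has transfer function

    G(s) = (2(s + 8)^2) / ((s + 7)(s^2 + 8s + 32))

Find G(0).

At s = 0 each factor (s + a) contributes a and each (s^2 + bs + c) contributes c.
G(0) = 2·(8) · (8) / ((7) · (32)) = 128/224 = 4/7.

G(0) = 4/7 ≈ 0.5714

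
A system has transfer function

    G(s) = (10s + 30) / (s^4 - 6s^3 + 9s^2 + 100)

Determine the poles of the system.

The poles are the roots of the denominator s^4 - 6s^3 + 9s^2 + 100 = 0.
No real roots exist; factor into two real quadratics: (s^2 - 8s + 20)(s^2 + 2s + 5) = 0.
Each quadratic gives a conjugate pair via the quadratic formula.

s = 4 ± 2j, -1 ± 2j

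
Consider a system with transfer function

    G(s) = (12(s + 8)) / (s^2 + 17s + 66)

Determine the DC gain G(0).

Set s = 0: G(0) = (96) / (66) = 16/11.

G(0) = 16/11 ≈ 1.455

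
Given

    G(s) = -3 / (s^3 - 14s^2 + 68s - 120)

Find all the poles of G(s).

The poles are the roots of the denominator s^3 - 14s^2 + 68s - 120 = 0.
Trying s = 6: the polynomial evaluates to 0, so (s - 6) is a factor.
Dividing out leaves s^2 - 8s + 20 = 0.
The quadratic formula then gives s = 4 ± 2j.

s = 4 ± 2j, 6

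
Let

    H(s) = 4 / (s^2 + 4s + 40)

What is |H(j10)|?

Substitute s = j10: numerator = 4, denominator = -60 + j40.
|H(j10)| = |4| / |-60 + j40| = 4 / 72.111 ≈ 0.05547.

|H(j10)| ≈ 0.05547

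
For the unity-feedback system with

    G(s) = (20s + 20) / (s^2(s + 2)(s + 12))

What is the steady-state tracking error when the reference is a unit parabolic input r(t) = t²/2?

G(s) has 2 poles at the origin.
This is a Type 2 system. Ka = lim_{s→0} s^2·G(s) = 20/24 = 5/6.
e_ss = 1/Ka = 1/(5/6) = 6/5 ≈ 1.200.

e_ss = 1.200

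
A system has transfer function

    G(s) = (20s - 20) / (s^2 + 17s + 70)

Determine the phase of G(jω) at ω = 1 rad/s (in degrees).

∠G(j1) ≈ 121.2°

At s = j1: numerator = -20 + j20, denominator = 69 + j17.
∠G = ∠num − ∠den = 135° − (13.841°) = 121.2°.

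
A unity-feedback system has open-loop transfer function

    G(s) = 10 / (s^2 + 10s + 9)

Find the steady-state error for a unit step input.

e_ss = 0.4737

G(s) has no poles at the origin.
This is a Type 0 system. Kp = lim_{s→0} G(s) = 10/9.
e_ss = 1/(1 + Kp) = 1/(1 + 10/9) = 9/19 ≈ 0.4737.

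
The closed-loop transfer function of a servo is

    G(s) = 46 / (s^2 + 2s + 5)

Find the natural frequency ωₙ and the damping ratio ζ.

Compare the denominator to the standard form s^2 + 2ζωₙs + ωₙ².
ωₙ² = 5, so ωₙ = √5 ≈ 2.236 rad/s.
2ζωₙ = 2, so ζ = 2/(2·√5) ≈ 0.4472.

ωₙ ≈ 2.236 rad/s, ζ ≈ 0.4472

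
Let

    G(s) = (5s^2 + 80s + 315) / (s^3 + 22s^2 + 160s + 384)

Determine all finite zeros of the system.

s = -9, -7

Set the numerator to zero: 5s^2 + 80s + 315 = 0, i.e. 5·(s^2 + 16s + 63) = 0.
Factoring: (s + 9)(s + 7) = 0.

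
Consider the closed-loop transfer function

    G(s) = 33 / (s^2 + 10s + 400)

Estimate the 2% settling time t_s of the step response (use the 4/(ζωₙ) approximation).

Comparing s^2 + 10s + 400 to s^2 + 2ζωₙs + ωₙ²: ωₙ = 20 rad/s and ζ = 10/(2·20) = 0.25.
ζωₙ = 10/2 = 5, so t_s ≈ 4/(ζωₙ) = 4/5 = 0.8000 s.

t_s ≈ 0.8000 s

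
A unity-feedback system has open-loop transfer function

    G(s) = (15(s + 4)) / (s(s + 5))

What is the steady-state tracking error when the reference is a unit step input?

G(s) has one pole at the origin.
This is a Type 1 system; for a step input the steady-state error is zero.

e_ss = 0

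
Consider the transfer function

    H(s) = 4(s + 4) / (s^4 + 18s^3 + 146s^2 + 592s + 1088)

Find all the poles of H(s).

The poles are the roots of the denominator s^4 + 18s^3 + 146s^2 + 592s + 1088 = 0.
No real roots exist; factor into two real quadratics: (s^2 + 10s + 34)(s^2 + 8s + 32) = 0.
Each quadratic gives a conjugate pair via the quadratic formula.

s = -5 + 3j, -5 - 3j, -4 + 4j, -4 - 4j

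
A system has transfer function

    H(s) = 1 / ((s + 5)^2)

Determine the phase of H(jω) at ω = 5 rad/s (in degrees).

∠H(j5) ≈ -90°

At s = j5: numerator = 1, denominator = j50.
∠H = ∠num − ∠den = 0° − (90°) = -90°.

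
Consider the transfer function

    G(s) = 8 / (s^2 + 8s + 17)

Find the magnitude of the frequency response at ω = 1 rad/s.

Substitute s = j1: numerator = 8, denominator = 16 + j8.
|G(j1)| = |8| / |16 + j8| = 8 / 17.889 ≈ 0.4472.

|G(j1)| ≈ 0.4472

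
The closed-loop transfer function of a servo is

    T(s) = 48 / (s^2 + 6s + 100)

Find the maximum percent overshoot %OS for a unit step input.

Comparing s^2 + 6s + 100 to s^2 + 2ζωₙs + ωₙ²: ωₙ = 10 rad/s and ζ = 6/(2·10) = 0.3.
%OS = 100·exp(−πζ/√(1−ζ²)) = 100·exp(−π·0.3/√(1−0.3²)) ≈ 37.2%.

%OS ≈ 37.2%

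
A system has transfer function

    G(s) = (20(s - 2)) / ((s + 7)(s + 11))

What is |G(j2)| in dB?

|G(j2)|_dB ≈ -3.16 dB

Substitute s = j2: numerator = -40 + j40, denominator = 73 + j36.
|G(j2)| = |-40 + j40| / |73 + j36| = 56.569 / 81.394 ≈ 0.6950.
In decibels: 20·log₁₀(0.6950) ≈ -3.16 dB.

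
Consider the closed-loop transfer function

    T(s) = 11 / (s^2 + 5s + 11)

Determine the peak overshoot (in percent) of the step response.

Comparing s^2 + 5s + 11 to s^2 + 2ζωₙs + ωₙ²: ωₙ = √11 ≈ 3.317 rad/s and ζ = 5/(2·√11) ≈ 0.7538.
%OS = 100·exp(−πζ/√(1−ζ²)) = 100·exp(−π·0.7538/√(1−0.7538²)) ≈ 2.72%.

%OS ≈ 2.72%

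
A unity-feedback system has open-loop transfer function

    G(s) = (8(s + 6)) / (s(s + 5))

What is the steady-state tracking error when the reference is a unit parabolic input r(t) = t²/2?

G(s) has one pole at the origin.
This is a Type 1 system; Ka = lim_{s→0} s^2·G(s) = 0, so the steady-state error for a parabola input is infinite.

e_ss = ∞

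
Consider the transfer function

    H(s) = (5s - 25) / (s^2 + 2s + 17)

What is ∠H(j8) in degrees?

At s = j8: numerator = -25 + j40, denominator = -47 + j16.
∠H = ∠num − ∠den = 122.01° − (161.20°) = -39.19°.

∠H(j8) ≈ -39.19°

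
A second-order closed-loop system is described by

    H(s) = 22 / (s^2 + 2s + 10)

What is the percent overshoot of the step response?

Comparing s^2 + 2s + 10 to s^2 + 2ζωₙs + ωₙ²: ωₙ = √10 ≈ 3.162 rad/s and ζ = 2/(2·√10) ≈ 0.3162.
%OS = 100·exp(−πζ/√(1−ζ²)) = 100·exp(−π·0.3162/√(1−0.3162²)) ≈ 35.1%.

%OS ≈ 35.1%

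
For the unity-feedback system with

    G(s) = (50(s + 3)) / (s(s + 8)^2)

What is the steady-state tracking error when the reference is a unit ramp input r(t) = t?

e_ss = 0.4267

G(s) has one pole at the origin.
This is a Type 1 system. Kv = lim_{s→0} s·G(s) = 150/64 = 75/32.
e_ss = 1/Kv = 1/(75/32) = 32/75 ≈ 0.4267.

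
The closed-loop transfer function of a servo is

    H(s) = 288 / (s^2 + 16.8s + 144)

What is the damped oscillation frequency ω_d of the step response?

ω_d ≈ 8.570 rad/s

Comparing s^2 + 16.8s + 144 to s^2 + 2ζωₙs + ωₙ²: ωₙ = 12 rad/s and ζ = 16.8/(2·12) = 0.7.
ζωₙ = 16.8/2 = 8.4, so ω_d = ωₙ√(1−ζ²) = √(ωₙ² − (ζωₙ)²) = √(144 − 8.4²) = √73.44 ≈ 8.570 rad/s.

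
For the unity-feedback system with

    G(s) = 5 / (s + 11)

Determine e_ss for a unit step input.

G(s) has no poles at the origin.
This is a Type 0 system. Kp = lim_{s→0} G(s) = 5/11.
e_ss = 1/(1 + Kp) = 1/(1 + 5/11) = 11/16 ≈ 0.6875.

e_ss = 0.6875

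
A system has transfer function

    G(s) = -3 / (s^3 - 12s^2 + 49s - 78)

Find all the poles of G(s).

s = 3 + 2j, 3 - 2j, 6

The poles are the roots of the denominator s^3 - 12s^2 + 49s - 78 = 0.
Trying s = 6: the polynomial evaluates to 0, so (s - 6) is a factor.
Dividing out leaves s^2 - 6s + 13 = 0.
The quadratic formula then gives s = 3 ± 2j.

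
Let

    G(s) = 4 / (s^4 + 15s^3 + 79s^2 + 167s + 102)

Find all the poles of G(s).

s = -4 + j, -4 - j, -6, -1

The poles are the roots of the denominator s^4 + 15s^3 + 79s^2 + 167s + 102 = 0.
Trying s = -6: the polynomial evaluates to 0, so (s + 6) is a factor.
Dividing out leaves s^3 + 9s^2 + 25s + 17 = 0.
This factors further as (s^2 + 8s + 17)(s + 1) = 0.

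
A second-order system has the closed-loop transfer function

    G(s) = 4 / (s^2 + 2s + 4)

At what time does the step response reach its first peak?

t_p ≈ 1.814 s

Comparing s^2 + 2s + 4 to s^2 + 2ζωₙs + ωₙ²: ωₙ = 2 rad/s and ζ = 2/(2·2) = 0.5.
ζωₙ = 2/2 = 1, so ω_d = ωₙ√(1−ζ²) = √(ωₙ² − (ζωₙ)²) = √(4 − 1²) = √3 ≈ 1.732 rad/s.
t_p = π/ω_d = π/1.732 ≈ 1.814 s.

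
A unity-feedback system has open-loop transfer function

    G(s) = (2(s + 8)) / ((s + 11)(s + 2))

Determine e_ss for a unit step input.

e_ss = 0.5789

G(s) has no poles at the origin.
This is a Type 0 system. Kp = lim_{s→0} G(s) = 16/22 = 8/11.
e_ss = 1/(1 + Kp) = 1/(1 + 8/11) = 11/19 ≈ 0.5789.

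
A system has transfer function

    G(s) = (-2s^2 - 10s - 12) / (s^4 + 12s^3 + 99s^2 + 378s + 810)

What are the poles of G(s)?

s = -3 ± 6j, -3 ± 3j

The poles are the roots of the denominator s^4 + 12s^3 + 99s^2 + 378s + 810 = 0.
No real roots exist; factor into two real quadratics: (s^2 + 6s + 45)(s^2 + 6s + 18) = 0.
Each quadratic gives a conjugate pair via the quadratic formula.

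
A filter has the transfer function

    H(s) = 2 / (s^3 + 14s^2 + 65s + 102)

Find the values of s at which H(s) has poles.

The poles are the roots of the denominator s^3 + 14s^2 + 65s + 102 = 0.
Trying s = -6: the polynomial evaluates to 0, so (s + 6) is a factor.
Dividing out leaves s^2 + 8s + 17 = 0.
The quadratic formula then gives s = -4 ± 1j.

s = -4 ± j, -6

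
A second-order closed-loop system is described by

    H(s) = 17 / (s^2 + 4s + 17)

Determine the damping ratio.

Compare the denominator to the standard form s^2 + 2ζωₙs + ωₙ².
ωₙ² = 17, so ωₙ = √17 ≈ 4.123 rad/s.
2ζωₙ = 4, so ζ = 4/(2·√17) ≈ 0.4851.

ζ ≈ 0.4851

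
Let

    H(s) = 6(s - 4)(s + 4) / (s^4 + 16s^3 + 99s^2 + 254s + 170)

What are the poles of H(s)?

s = -1, -5, -5 ± 3j

The poles are the roots of the denominator s^4 + 16s^3 + 99s^2 + 254s + 170 = 0.
Trying s = -1: the polynomial evaluates to 0, so (s + 1) is a factor.
Dividing out leaves s^3 + 15s^2 + 84s + 170 = 0.
This factors further as (s + 5)(s^2 + 10s + 34) = 0.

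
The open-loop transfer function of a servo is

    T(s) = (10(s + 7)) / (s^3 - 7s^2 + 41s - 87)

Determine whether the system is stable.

unstable

The denominator s^3 - 7s^2 + 41s - 87 factors as (s - 3)(s^2 - 4s + 29), giving poles at s = 3, 2 + 5j, 2 - 5j.
Since the pole(s) at s = 3, 2 ± 5j lie in the right half-plane, the system is unstable.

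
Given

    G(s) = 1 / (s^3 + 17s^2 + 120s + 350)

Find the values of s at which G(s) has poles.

The poles are the roots of the denominator s^3 + 17s^2 + 120s + 350 = 0.
Trying s = -7: the polynomial evaluates to 0, so (s + 7) is a factor.
Dividing out leaves s^2 + 10s + 50 = 0.
The quadratic formula then gives s = -5 ± 5j.

s = -5 ± 5j, -7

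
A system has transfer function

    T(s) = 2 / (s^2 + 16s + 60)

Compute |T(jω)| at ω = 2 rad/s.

Substitute s = j2: numerator = 2, denominator = 56 + j32.
|T(j2)| = |2| / |56 + j32| = 2 / 64.498 ≈ 0.03101.

|T(j2)| ≈ 0.03101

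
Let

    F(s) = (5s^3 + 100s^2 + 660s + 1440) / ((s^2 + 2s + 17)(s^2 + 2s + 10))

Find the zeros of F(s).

Set the numerator to zero: 5s^3 + 100s^2 + 660s + 1440 = 0, i.e. 5·(s^3 + 20s^2 + 132s + 288) = 0.
Factoring: (s + 6)^2(s + 8) = 0.

s = -6, -8, -6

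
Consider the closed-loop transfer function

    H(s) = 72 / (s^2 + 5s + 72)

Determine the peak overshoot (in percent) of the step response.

%OS ≈ 38.0%

Comparing s^2 + 5s + 72 to s^2 + 2ζωₙs + ωₙ²: ωₙ = √72 ≈ 8.485 rad/s and ζ = 5/(2·√72) ≈ 0.2946.
%OS = 100·exp(−πζ/√(1−ζ²)) = 100·exp(−π·0.2946/√(1−0.2946²)) ≈ 38.0%.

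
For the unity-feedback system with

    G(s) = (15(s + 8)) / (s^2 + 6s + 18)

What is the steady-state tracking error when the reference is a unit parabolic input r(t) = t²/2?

e_ss = ∞

G(s) has no poles at the origin.
This is a Type 0 system; Ka = lim_{s→0} s^2·G(s) = 0, so the steady-state error for a parabola input is infinite.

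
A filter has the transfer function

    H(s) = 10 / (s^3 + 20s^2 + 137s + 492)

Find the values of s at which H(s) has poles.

The poles are the roots of the denominator s^3 + 20s^2 + 137s + 492 = 0.
Trying s = -12: the polynomial evaluates to 0, so (s + 12) is a factor.
Dividing out leaves s^2 + 8s + 41 = 0.
The quadratic formula then gives s = -4 ± 5j.

s = -4 ± 5j, -12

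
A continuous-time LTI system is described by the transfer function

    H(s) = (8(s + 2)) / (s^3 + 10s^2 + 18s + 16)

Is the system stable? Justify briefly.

The denominator s^3 + 10s^2 + 18s + 16 factors as (s^2 + 2s + 2)(s + 8), giving poles at s = -1 ± j, -8.
Since all poles lie strictly in the left half-plane, the system is stable.

stable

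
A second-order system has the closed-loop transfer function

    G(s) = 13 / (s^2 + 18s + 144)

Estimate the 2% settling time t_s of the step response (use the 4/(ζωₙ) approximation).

t_s ≈ 0.4444 s

Comparing s^2 + 18s + 144 to s^2 + 2ζωₙs + ωₙ²: ωₙ = 12 rad/s and ζ = 18/(2·12) = 0.75.
ζωₙ = 18/2 = 9, so t_s ≈ 4/(ζωₙ) = 4/9 ≈ 0.4444 s.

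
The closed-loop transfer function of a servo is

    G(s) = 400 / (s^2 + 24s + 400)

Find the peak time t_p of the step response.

t_p ≈ 0.1963 s

Comparing s^2 + 24s + 400 to s^2 + 2ζωₙs + ωₙ²: ωₙ = 20 rad/s and ζ = 24/(2·20) = 0.6.
ζωₙ = 24/2 = 12, so ω_d = ωₙ√(1−ζ²) = √(ωₙ² − (ζωₙ)²) = √(400 − 12²) = √256 = 16 rad/s.
t_p = π/ω_d = π/16 ≈ 0.1963 s.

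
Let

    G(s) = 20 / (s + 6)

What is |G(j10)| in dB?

|G(j10)|_dB ≈ 4.69 dB

Substitute s = j10: numerator = 20, denominator = 6 + j10.
|G(j10)| = |20| / |6 + j10| = 20 / 11.662 ≈ 1.715.
In decibels: 20·log₁₀(1.715) ≈ 4.69 dB.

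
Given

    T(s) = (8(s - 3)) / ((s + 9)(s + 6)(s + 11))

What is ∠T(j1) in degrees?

At s = j1: numerator = -24 + j8, denominator = 568 + j218.
∠T = ∠num − ∠den = 161.57° − (20.997°) = 140.6°.

∠T(j1) ≈ 140.6°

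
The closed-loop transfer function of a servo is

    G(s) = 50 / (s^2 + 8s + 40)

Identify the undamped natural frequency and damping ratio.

Compare the denominator to the standard form s^2 + 2ζωₙs + ωₙ².
ωₙ² = 40, so ωₙ = √40 ≈ 6.325 rad/s.
2ζωₙ = 8, so ζ = 8/(2·√40) ≈ 0.6325.
With ζ = 0.6325 the response is underdamped.

ωₙ ≈ 6.325 rad/s, ζ ≈ 0.6325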